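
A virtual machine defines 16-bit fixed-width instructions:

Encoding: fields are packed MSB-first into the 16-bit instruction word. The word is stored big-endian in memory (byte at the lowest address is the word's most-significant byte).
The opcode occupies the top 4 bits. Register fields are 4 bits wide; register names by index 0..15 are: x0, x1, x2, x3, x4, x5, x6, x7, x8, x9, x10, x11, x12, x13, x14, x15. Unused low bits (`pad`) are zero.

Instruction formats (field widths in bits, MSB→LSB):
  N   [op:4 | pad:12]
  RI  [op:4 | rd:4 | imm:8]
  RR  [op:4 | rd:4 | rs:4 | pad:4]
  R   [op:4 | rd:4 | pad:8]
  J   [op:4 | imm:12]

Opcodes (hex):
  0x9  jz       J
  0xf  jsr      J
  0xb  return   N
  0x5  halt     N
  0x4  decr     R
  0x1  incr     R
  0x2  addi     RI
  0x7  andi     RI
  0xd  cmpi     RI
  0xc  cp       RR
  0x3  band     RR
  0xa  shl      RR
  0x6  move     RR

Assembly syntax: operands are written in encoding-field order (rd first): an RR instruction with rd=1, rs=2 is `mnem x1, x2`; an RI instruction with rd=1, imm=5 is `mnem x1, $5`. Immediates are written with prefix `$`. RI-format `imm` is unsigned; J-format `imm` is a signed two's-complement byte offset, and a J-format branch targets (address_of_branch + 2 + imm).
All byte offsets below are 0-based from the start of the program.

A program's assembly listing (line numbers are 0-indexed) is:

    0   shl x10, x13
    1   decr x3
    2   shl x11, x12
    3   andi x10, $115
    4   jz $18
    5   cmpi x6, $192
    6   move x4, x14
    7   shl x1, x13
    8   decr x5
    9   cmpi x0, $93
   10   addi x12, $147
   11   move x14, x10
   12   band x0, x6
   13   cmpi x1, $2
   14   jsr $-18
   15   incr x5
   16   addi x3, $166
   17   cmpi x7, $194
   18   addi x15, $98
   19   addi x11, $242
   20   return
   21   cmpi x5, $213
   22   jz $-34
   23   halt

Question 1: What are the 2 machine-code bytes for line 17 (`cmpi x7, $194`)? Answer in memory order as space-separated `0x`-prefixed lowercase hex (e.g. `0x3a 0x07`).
0xd7 0xc2

line 17 (cmpi): pack op=0xd:4|rd=7:4|imm=194:8 = 0xd7c2; big→ d7 c2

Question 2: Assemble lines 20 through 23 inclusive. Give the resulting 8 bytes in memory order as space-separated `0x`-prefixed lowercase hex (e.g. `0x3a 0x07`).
L20: return op=0xb:4|pad=0:12 ⇒ 0xb000 ⇒ big b0 00
L21: cmpi op=0xd:4|rd=5:4|imm=213:8 ⇒ 0xd5d5 ⇒ big d5 d5
L22: jz op=0x9:4|imm=-34:12 ⇒ 0x9fde ⇒ big 9f de
L23: halt op=0x5:4|pad=0:12 ⇒ 0x5000 ⇒ big 50 00

0xb0 0x00 0xd5 0xd5 0x9f 0xde 0x50 0x00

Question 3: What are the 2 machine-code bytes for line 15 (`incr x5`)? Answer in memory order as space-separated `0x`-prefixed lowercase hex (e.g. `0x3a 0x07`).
line 15 (incr): pack op=0x1:4|rd=5:4|pad=0:8 = 0x1500; big→ 15 00

0x15 0x00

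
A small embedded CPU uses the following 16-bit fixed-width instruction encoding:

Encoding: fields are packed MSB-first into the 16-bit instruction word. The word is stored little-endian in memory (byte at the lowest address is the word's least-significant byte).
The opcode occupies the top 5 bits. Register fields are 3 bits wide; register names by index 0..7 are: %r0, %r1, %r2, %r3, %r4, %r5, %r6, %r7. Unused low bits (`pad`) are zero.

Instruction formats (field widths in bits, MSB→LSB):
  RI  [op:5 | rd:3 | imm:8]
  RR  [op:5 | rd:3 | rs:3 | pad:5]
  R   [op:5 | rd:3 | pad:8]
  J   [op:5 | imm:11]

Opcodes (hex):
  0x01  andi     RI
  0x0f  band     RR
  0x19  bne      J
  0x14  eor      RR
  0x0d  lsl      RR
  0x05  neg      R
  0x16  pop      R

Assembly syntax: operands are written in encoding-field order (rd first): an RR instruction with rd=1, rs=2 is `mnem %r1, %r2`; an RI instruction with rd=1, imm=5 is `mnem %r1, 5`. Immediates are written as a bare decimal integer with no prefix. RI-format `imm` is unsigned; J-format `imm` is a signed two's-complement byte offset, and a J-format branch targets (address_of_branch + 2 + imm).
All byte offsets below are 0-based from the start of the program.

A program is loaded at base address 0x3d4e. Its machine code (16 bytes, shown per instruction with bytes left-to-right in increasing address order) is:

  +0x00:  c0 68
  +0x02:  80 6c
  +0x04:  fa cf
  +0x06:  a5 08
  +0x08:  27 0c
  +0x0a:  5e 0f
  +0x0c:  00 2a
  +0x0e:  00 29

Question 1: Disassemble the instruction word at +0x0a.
andi %r7, 94

@+0a  little-endian(5e 0f) = 0x0f5e
  opcode bits[15:11]=0x1: andi/RI
  [10:8] rd=7 = %r7
  [7:0] imm=94 = 94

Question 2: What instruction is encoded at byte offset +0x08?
andi %r4, 39

@+08  little-endian(27 0c) = 0x0c27
  op=0x0c27>>11=0x1 ⇒ andi (RI)
  rd@[10:8]=0x4 ⇒ %r4
  imm@[7:0]=0x27 ⇒ 39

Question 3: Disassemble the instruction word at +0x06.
andi %r0, 165

@+06  little-endian(a5 08) = 0x08a5
  opcode bits[15:11]=0x1: andi/RI
  [10:8] rd=0 = %r0
  [7:0] imm=165 = 165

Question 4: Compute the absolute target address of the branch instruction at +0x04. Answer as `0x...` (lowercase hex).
@+04  little-endian(fa cf) = 0xcffa
  op=0xcffa>>11=0x19 ⇒ bne (J)
  imm@[10:0]=0x7fa (s11→-6) ⇒ -6
  target = base 0x3d4e + off 0x04 + 2 + imm -6 = 0x3d4e

0x3d4e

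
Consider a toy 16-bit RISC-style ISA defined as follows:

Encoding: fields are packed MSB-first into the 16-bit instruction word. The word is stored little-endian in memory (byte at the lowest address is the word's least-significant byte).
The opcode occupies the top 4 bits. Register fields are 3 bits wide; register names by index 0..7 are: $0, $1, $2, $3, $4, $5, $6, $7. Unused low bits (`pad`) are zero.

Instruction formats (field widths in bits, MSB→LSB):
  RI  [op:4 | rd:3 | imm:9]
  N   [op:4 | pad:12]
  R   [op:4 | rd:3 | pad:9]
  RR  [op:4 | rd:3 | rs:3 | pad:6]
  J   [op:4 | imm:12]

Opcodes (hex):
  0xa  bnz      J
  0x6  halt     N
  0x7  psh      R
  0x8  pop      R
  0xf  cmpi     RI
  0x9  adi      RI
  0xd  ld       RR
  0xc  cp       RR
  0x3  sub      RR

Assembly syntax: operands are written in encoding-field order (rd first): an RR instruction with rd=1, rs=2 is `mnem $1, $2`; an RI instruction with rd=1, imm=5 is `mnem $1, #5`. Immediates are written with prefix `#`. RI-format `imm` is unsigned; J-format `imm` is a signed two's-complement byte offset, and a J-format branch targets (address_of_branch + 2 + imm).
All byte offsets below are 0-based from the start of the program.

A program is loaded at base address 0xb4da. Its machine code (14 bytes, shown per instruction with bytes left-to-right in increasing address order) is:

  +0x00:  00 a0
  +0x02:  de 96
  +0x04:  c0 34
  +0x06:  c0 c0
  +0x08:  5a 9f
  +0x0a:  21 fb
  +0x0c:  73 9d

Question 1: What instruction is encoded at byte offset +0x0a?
@+0a  little-endian(21 fb) = 0xfb21
  op=0xfb21>>12=0xf ⇒ cmpi (RI)
  rd: (w>>9)&0x7=0x5 → $5
  imm: (w>>0)&0x1ff=0x121 → #289

cmpi $5, #289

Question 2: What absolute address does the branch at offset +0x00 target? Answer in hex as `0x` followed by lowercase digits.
off 0x00: read 00 a0 as little → 0xa000
  opcode bits[15:12]=0xa: bnz/J
  [11:0] imm=0 = #0
  target = base 0xb4da + off 0x00 + 2 + imm 0 = 0xb4dc

0xb4dc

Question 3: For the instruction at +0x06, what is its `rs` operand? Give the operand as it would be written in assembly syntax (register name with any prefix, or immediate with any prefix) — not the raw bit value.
+0x06: c0 c0 ⇒ word 0xc0c0 (little)
  top 4b → 0xc → cp [RR]
  [11:9] rd=0 = $0
  [8:6] rs=3 = $3

$3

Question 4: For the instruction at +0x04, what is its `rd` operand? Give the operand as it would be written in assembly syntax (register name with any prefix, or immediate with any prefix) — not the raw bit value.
[04] c0 34 → 0x34c0
  op=0x34c0>>12=0x3 ⇒ sub (RR)
  [11:9] rd=2 = $2
  [8:6] rs=3 = $3

$2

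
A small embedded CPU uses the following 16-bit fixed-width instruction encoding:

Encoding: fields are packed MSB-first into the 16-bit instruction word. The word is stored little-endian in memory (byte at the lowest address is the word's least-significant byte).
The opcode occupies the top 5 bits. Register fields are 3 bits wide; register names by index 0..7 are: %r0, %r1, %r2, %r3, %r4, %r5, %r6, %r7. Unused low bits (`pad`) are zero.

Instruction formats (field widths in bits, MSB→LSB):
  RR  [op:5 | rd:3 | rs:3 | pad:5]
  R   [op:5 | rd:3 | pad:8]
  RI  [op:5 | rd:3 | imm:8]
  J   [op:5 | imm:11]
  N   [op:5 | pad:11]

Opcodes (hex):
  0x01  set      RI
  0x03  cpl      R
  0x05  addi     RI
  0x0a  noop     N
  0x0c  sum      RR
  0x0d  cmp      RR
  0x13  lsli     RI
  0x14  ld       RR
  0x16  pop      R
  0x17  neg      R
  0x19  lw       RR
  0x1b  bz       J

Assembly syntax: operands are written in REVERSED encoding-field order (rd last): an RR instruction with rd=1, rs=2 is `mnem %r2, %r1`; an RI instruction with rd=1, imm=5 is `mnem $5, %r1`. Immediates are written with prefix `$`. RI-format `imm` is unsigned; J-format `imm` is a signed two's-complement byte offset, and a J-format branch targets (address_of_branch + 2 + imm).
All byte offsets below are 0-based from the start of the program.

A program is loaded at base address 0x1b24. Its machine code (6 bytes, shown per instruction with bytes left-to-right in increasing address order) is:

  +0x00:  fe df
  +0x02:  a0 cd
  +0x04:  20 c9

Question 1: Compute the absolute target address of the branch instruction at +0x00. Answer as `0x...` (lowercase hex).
0x1b24

@+00  little-endian(fe df) = 0xdffe
  top 5b → 0x1b → bz [J]
  imm: (w>>0)&0x7ff=0x7fe (s11→-2) → $-2
  target = base 0x1b24 + off 0x00 + 2 + imm -2 = 0x1b24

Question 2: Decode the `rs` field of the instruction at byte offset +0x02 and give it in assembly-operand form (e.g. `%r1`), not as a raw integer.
+0x02: a0 cd ⇒ word 0xcda0 (little)
  top 5b → 0x19 → lw [RR]
  rd@[10:8]=0x5 ⇒ %r5
  rs@[7:5]=0x5 ⇒ %r5

%r5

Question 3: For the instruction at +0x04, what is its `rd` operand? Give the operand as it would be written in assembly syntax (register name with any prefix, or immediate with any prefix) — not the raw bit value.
%r1

@+04  little-endian(20 c9) = 0xc920
  top 5b → 0x19 → lw [RR]
  rd: (w>>8)&0x7=0x1 → %r1
  rs: (w>>5)&0x7=0x1 → %r1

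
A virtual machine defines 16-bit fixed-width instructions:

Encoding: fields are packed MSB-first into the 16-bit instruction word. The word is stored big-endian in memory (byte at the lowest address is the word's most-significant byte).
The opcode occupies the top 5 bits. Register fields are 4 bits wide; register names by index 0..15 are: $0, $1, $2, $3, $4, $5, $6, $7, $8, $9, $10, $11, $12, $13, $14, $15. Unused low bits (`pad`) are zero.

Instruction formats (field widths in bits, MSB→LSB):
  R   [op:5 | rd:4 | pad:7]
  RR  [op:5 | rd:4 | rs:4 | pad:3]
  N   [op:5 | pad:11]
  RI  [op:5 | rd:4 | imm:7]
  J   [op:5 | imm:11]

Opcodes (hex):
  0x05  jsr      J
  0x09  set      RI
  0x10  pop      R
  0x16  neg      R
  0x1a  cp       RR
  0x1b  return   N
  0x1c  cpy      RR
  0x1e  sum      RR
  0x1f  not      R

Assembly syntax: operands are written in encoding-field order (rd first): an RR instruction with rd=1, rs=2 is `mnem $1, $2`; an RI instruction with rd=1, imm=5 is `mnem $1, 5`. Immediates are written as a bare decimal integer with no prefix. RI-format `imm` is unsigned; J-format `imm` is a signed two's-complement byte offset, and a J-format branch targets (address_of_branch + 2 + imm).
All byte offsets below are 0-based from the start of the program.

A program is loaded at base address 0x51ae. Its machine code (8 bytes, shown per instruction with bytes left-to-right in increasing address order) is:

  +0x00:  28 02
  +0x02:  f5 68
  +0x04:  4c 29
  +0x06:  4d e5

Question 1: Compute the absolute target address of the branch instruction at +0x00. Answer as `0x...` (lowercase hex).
+0x00: 28 02 ⇒ word 0x2802 (big)
  op=0x2802>>11=0x5 ⇒ jsr (J)
  imm@[10:0]=0x2 ⇒ 2
  target = base 0x51ae + off 0x00 + 2 + imm 2 = 0x51b2

0x51b2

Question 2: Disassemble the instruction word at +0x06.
set $11, 101

off 0x06: read 4d e5 as big → 0x4de5
  op=0x4de5>>11=0x9 ⇒ set (RI)
  rd@[10:7]=0xb ⇒ $11
  imm@[6:0]=0x65 ⇒ 101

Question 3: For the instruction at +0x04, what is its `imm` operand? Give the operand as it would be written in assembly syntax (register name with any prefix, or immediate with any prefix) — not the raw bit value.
+0x04: 4c 29 ⇒ word 0x4c29 (big)
  opcode bits[15:11]=0x9: set/RI
  [10:7] rd=8 = $8
  [6:0] imm=41 = 41

41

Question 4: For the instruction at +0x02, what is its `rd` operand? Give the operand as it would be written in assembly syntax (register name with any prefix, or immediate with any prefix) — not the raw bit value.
off 0x02: read f5 68 as big → 0xf568
  op=0xf568>>11=0x1e ⇒ sum (RR)
  rd@[10:7]=0xa ⇒ $10
  rs@[6:3]=0xd ⇒ $13

$10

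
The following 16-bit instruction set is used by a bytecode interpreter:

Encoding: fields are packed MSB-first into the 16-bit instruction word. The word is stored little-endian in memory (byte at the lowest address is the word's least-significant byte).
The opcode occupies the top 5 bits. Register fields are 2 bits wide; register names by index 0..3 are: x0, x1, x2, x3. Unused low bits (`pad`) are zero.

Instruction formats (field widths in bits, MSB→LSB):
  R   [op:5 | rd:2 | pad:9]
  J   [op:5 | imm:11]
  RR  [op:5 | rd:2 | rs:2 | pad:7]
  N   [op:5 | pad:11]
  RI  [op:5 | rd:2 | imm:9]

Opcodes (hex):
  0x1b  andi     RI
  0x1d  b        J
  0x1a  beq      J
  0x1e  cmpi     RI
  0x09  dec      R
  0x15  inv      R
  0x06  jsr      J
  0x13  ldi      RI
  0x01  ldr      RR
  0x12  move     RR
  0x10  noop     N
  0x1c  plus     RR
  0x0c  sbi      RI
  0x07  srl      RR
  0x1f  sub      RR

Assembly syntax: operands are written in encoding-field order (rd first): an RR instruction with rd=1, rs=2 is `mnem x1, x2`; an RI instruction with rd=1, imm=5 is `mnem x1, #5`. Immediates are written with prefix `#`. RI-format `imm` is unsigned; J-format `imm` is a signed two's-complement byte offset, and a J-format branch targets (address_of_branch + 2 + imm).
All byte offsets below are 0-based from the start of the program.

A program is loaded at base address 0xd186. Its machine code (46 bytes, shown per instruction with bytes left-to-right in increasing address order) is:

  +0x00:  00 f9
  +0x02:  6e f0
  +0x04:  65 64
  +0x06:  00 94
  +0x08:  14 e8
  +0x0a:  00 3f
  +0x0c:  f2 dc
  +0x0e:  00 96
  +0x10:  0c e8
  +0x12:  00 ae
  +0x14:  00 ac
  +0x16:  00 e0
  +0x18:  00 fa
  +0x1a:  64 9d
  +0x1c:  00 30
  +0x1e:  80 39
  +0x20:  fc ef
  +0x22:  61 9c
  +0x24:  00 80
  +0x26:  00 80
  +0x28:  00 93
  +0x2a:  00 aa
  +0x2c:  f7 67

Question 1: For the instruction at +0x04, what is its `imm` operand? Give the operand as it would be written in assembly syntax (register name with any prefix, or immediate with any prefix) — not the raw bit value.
off 0x04: read 65 64 as little → 0x6465
  opcode bits[15:11]=0xc: sbi/RI
  rd@[10:9]=0x2 ⇒ x2
  imm@[8:0]=0x65 ⇒ #101

#101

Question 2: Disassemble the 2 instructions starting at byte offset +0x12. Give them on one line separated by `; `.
inv x3; inv x2

[12] 00 ae → 0xae00
  top 5b → 0x15 → inv [R]
  [10:9] rd=3 = x3
[14] 00 ac → 0xac00
  top 5b → 0x15 → inv [R]
  [10:9] rd=2 = x2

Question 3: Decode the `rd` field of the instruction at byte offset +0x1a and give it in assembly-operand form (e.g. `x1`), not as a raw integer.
+0x1a: 64 9d ⇒ word 0x9d64 (little)
  opcode bits[15:11]=0x13: ldi/RI
  rd@[10:9]=0x2 ⇒ x2
  imm@[8:0]=0x164 ⇒ #356

x2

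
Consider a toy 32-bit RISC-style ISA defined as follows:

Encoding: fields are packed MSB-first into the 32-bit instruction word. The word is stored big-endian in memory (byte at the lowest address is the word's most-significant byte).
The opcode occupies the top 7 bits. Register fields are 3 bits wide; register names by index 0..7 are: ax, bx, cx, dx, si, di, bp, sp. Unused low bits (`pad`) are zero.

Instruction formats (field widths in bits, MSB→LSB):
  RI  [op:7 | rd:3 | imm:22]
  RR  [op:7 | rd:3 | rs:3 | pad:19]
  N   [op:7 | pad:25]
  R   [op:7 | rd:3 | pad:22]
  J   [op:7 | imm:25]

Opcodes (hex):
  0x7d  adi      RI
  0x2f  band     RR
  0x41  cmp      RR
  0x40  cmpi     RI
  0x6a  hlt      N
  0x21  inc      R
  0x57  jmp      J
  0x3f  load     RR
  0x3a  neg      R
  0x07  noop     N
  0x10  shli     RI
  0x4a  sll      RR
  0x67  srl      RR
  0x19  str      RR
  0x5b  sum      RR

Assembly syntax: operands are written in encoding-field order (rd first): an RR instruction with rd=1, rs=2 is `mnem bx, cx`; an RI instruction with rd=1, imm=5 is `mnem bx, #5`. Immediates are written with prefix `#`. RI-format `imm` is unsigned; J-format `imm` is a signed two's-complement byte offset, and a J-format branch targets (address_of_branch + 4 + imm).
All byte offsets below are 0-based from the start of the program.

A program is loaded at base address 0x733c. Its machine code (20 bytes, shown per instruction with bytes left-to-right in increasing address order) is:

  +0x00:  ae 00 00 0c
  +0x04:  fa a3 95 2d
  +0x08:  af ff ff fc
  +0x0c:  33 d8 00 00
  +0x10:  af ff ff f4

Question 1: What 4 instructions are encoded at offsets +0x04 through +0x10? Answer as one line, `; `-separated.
+0x04: fa a3 95 2d ⇒ word 0xfaa3952d (big)
  top 7b → 0x7d → adi [RI]
  rd: (w>>22)&0x7=0x2 → cx
  imm: (w>>0)&0x3fffff=0x23952d → #2331949
+0x08: af ff ff fc ⇒ word 0xaffffffc (big)
  top 7b → 0x57 → jmp [J]
  imm: (w>>0)&0x1ffffff=0x1fffffc (s25→-4) → #-4
+0x0c: 33 d8 00 00 ⇒ word 0x33d80000 (big)
  top 7b → 0x19 → str [RR]
  rd: (w>>22)&0x7=0x7 → sp
  rs: (w>>19)&0x7=0x3 → dx
+0x10: af ff ff f4 ⇒ word 0xaffffff4 (big)
  top 7b → 0x57 → jmp [J]
  imm: (w>>0)&0x1ffffff=0x1fffff4 (s25→-12) → #-12

adi cx, #2331949; jmp #-4; str sp, dx; jmp #-12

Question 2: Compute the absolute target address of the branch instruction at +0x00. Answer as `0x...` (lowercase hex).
+0x00: ae 00 00 0c ⇒ word 0xae00000c (big)
  op=0xae00000c>>25=0x57 ⇒ jmp (J)
  imm: (w>>0)&0x1ffffff=0xc → #12
  target = base 0x733c + off 0x00 + 4 + imm 12 = 0x734c

0x734c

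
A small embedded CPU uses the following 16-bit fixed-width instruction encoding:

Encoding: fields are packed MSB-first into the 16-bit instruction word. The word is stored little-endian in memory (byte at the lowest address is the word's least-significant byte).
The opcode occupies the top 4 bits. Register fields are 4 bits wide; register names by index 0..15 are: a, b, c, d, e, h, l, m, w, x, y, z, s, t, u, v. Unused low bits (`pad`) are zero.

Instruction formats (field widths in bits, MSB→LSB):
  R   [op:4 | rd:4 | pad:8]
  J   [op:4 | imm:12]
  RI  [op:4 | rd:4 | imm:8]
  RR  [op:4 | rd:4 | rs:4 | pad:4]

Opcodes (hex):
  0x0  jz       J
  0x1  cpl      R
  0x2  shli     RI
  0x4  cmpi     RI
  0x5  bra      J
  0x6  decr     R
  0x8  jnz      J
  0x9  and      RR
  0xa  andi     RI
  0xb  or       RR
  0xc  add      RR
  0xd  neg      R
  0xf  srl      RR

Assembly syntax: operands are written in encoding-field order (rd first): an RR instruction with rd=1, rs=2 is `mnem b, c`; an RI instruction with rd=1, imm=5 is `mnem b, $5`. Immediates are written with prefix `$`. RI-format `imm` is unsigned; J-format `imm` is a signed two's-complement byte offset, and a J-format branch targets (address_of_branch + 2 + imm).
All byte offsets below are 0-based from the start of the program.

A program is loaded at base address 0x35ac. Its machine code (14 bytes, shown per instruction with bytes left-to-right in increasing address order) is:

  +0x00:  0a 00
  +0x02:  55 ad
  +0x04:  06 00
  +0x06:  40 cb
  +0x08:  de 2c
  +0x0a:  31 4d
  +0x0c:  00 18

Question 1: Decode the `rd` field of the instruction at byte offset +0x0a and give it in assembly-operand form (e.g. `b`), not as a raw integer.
t

off 0x0a: read 31 4d as little → 0x4d31
  op=0x4d31>>12=0x4 ⇒ cmpi (RI)
  rd@[11:8]=0xd ⇒ t
  imm@[7:0]=0x31 ⇒ $49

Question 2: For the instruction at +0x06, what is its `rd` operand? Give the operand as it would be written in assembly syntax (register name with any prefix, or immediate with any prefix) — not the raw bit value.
z

@+06  little-endian(40 cb) = 0xcb40
  top 4b → 0xc → add [RR]
  rd@[11:8]=0xb ⇒ z
  rs@[7:4]=0x4 ⇒ e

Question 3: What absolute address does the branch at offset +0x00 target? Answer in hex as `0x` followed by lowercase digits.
0x35b8

[00] 0a 00 → 0x000a
  op=0x000a>>12=0x0 ⇒ jz (J)
  imm@[11:0]=0xa ⇒ $10
  target = base 0x35ac + off 0x00 + 2 + imm 10 = 0x35b8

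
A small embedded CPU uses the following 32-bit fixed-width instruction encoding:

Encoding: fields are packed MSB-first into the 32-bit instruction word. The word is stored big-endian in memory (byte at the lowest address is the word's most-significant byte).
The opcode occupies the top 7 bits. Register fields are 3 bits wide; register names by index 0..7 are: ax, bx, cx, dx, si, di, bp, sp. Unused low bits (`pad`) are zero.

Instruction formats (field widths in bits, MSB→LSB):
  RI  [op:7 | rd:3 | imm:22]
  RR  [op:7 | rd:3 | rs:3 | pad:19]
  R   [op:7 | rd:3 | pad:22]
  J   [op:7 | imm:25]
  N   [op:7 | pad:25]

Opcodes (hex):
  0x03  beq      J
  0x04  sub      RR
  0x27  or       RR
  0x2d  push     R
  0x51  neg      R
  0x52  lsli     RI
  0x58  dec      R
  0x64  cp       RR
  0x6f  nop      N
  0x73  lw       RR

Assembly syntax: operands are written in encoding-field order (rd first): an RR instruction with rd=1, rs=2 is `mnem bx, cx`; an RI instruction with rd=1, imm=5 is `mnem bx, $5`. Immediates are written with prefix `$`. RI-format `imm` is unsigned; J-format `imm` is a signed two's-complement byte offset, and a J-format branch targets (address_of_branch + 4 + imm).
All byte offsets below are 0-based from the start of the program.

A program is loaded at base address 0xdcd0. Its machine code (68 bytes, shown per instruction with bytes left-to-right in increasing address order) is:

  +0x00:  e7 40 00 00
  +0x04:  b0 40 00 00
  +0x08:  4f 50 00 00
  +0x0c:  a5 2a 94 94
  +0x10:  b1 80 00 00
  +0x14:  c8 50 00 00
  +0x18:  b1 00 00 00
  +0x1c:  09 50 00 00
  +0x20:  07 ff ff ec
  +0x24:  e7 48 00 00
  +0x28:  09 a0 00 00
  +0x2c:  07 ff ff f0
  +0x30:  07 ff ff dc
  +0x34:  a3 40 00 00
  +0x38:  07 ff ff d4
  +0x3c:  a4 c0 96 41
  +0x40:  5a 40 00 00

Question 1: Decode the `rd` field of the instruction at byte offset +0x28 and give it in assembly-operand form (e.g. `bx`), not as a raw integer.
bp

+0x28: 09 a0 00 00 ⇒ word 0x09a00000 (big)
  opcode bits[31:25]=0x4: sub/RR
  rd: (w>>22)&0x7=0x6 → bp
  rs: (w>>19)&0x7=0x4 → si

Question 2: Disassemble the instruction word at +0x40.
off 0x40: read 5a 40 00 00 as big → 0x5a400000
  top 7b → 0x2d → push [R]
  [24:22] rd=1 = bx

push bx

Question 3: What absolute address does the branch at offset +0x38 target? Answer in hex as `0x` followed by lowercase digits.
[38] 07 ff ff d4 → 0x07ffffd4
  op=0x07ffffd4>>25=0x3 ⇒ beq (J)
  imm@[24:0]=0x1ffffd4 (s25→-44) ⇒ $-44
  target = base 0xdcd0 + off 0x38 + 4 + imm -44 = 0xdce0

0xdce0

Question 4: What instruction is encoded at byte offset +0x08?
or di, cx

@+08  big-endian(4f 50 00 00) = 0x4f500000
  top 7b → 0x27 → or [RR]
  rd@[24:22]=0x5 ⇒ di
  rs@[21:19]=0x2 ⇒ cx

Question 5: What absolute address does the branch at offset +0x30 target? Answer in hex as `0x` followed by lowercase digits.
+0x30: 07 ff ff dc ⇒ word 0x07ffffdc (big)
  opcode bits[31:25]=0x3: beq/J
  imm: (w>>0)&0x1ffffff=0x1ffffdc (s25→-36) → $-36
  target = base 0xdcd0 + off 0x30 + 4 + imm -36 = 0xdce0

0xdce0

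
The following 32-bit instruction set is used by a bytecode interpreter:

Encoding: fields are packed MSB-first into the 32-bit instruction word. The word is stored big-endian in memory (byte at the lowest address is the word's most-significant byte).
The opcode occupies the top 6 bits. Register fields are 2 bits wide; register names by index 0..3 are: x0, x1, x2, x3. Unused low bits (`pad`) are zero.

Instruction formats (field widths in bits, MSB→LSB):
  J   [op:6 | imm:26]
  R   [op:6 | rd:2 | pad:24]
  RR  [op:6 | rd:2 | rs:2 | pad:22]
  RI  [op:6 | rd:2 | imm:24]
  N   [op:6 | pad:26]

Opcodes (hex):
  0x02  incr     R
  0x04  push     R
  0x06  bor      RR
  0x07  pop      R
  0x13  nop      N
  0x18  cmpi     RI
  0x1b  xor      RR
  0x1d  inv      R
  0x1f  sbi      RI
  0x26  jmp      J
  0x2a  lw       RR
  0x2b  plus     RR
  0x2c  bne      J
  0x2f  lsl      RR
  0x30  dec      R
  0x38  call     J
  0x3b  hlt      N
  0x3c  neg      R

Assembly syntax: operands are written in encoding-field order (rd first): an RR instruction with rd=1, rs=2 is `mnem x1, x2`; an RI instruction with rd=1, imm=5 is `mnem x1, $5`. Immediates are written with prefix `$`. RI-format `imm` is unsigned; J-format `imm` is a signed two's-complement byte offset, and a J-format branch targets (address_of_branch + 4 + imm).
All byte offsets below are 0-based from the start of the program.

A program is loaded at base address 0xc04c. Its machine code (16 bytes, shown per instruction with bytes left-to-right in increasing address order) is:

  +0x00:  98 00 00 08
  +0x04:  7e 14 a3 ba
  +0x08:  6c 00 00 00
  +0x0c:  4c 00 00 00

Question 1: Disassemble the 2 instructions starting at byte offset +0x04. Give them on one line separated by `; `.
@+04  big-endian(7e 14 a3 ba) = 0x7e14a3ba
  top 6b → 0x1f → sbi [RI]
  rd@[25:24]=0x2 ⇒ x2
  imm@[23:0]=0x14a3ba ⇒ $1352634
@+08  big-endian(6c 00 00 00) = 0x6c000000
  top 6b → 0x1b → xor [RR]
  rd@[25:24]=0x0 ⇒ x0
  rs@[23:22]=0x0 ⇒ x0

sbi x2, $1352634; xor x0, x0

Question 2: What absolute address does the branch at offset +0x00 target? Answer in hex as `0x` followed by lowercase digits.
0xc058

@+00  big-endian(98 00 00 08) = 0x98000008
  top 6b → 0x26 → jmp [J]
  imm@[25:0]=0x8 ⇒ $8
  target = base 0xc04c + off 0x00 + 4 + imm 8 = 0xc058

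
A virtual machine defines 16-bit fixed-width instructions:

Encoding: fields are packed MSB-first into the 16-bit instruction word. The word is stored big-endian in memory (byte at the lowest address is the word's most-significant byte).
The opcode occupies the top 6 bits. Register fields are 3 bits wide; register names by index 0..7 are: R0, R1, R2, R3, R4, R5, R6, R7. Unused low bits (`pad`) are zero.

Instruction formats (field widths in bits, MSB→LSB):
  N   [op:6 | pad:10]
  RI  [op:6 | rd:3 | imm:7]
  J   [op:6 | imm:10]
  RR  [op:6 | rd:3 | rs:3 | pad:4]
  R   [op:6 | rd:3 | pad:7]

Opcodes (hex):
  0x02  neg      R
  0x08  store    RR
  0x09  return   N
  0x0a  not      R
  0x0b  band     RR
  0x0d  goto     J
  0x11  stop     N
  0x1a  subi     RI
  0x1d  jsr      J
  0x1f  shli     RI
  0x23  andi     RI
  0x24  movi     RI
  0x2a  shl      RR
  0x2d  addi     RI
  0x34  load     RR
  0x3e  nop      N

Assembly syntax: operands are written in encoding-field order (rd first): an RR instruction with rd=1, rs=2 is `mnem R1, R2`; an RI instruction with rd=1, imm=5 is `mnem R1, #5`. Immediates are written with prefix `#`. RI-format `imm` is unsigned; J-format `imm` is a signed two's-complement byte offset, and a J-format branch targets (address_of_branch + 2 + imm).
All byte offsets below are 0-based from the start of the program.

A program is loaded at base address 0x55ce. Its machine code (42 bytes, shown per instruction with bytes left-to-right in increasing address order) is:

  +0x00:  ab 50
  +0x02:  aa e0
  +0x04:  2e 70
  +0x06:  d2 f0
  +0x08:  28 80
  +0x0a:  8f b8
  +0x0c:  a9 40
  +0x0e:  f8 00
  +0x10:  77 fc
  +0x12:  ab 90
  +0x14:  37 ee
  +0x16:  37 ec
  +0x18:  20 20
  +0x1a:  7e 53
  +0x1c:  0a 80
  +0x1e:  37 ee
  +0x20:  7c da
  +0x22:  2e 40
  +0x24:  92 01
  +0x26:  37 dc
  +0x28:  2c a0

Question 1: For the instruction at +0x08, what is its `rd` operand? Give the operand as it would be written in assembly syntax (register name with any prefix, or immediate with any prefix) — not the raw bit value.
R1

[08] 28 80 → 0x2880
  opcode bits[15:10]=0xa: not/R
  rd@[9:7]=0x1 ⇒ R1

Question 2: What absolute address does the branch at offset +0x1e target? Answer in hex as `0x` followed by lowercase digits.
0x55dc

[1e] 37 ee → 0x37ee
  opcode bits[15:10]=0xd: goto/J
  imm@[9:0]=0x3ee (s10→-18) ⇒ #-18
  target = base 0x55ce + off 0x1e + 2 + imm -18 = 0x55dc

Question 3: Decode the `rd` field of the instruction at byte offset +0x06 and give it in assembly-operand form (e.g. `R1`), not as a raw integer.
R5

+0x06: d2 f0 ⇒ word 0xd2f0 (big)
  op=0xd2f0>>10=0x34 ⇒ load (RR)
  [9:7] rd=5 = R5
  [6:4] rs=7 = R7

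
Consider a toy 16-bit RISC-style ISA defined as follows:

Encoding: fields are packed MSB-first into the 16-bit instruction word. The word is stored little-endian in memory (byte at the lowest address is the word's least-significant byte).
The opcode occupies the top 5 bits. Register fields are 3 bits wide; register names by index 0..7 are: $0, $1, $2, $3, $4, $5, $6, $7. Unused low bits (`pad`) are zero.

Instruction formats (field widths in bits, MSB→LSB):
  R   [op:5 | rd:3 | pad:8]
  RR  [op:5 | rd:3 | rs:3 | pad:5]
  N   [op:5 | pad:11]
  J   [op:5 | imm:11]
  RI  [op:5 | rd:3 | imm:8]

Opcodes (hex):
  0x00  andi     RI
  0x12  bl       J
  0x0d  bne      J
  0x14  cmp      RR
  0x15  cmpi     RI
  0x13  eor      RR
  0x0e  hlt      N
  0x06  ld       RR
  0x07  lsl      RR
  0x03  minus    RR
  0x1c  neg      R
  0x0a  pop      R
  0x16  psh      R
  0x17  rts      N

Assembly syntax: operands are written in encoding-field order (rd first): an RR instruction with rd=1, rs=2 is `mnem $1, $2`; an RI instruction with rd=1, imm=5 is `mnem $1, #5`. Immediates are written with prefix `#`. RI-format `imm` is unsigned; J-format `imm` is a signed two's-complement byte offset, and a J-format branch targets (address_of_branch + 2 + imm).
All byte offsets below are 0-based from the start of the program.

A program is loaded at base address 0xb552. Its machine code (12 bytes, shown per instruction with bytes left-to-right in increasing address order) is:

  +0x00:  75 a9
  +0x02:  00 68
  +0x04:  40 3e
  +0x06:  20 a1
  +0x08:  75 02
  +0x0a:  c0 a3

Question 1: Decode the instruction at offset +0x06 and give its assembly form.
cmp $1, $1

@+06  little-endian(20 a1) = 0xa120
  opcode bits[15:11]=0x14: cmp/RR
  rd: (w>>8)&0x7=0x1 → $1
  rs: (w>>5)&0x7=0x1 → $1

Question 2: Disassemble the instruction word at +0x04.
lsl $6, $2

@+04  little-endian(40 3e) = 0x3e40
  opcode bits[15:11]=0x7: lsl/RR
  [10:8] rd=6 = $6
  [7:5] rs=2 = $2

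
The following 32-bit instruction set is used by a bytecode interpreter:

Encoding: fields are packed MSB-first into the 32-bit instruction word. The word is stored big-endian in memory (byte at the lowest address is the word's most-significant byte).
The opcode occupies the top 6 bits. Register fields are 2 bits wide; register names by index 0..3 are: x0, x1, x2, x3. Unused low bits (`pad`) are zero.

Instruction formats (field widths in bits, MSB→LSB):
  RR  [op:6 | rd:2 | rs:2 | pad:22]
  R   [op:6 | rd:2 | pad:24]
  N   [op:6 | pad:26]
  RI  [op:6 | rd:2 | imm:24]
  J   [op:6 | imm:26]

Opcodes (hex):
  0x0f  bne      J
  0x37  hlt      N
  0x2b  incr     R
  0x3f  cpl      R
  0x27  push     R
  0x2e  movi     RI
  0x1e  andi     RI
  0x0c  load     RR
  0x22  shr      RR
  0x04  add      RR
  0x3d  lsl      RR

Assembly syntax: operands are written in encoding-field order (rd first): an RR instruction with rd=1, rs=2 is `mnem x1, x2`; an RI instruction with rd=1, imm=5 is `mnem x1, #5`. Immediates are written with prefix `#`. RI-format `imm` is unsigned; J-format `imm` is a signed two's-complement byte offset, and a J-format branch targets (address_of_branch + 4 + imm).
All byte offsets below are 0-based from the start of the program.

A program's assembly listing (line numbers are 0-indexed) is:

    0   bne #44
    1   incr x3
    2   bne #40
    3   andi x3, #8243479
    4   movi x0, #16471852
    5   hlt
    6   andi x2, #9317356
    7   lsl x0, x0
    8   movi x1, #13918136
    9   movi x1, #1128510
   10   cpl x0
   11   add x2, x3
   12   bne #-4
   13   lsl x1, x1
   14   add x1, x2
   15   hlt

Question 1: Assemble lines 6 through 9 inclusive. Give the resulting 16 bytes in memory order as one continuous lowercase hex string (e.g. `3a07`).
7a8e2becf4000000b9d45fb8b911383e

6. andi fields op=0x1e:6|rd=2:2|imm=9317356:24 → word 7a8e2bech → 7a 8e 2b ec
7. lsl fields op=0x3d:6|rd=0:2|rs=0:2|pad=0:22 → word f4000000h → f4 00 00 00
8. movi fields op=0x2e:6|rd=1:2|imm=13918136:24 → word b9d45fb8h → b9 d4 5f b8
9. movi fields op=0x2e:6|rd=1:2|imm=1128510:24 → word b911383eh → b9 11 38 3e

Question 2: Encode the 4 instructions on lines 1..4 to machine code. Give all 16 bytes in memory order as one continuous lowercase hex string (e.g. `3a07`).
1. incr fields op=0x2b:6|rd=3:2|pad=0:24 → word af000000h → af 00 00 00
2. bne fields op=0xf:6|imm=40:26 → word 3c000028h → 3c 00 00 28
3. andi fields op=0x1e:6|rd=3:2|imm=8243479:24 → word 7b7dc917h → 7b 7d c9 17
4. movi fields op=0x2e:6|rd=0:2|imm=16471852:24 → word b8fb572ch → b8 fb 57 2c

af0000003c0000287b7dc917b8fb572c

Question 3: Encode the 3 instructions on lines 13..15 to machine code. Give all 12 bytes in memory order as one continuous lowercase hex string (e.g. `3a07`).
f540000011800000dc000000

L13: lsl op=0x3d:6|rd=1:2|rs=1:2|pad=0:22 ⇒ 0xf5400000 ⇒ big f5 40 00 00
L14: add op=0x4:6|rd=1:2|rs=2:2|pad=0:22 ⇒ 0x11800000 ⇒ big 11 80 00 00
L15: hlt op=0x37:6|pad=0:26 ⇒ 0xdc000000 ⇒ big dc 00 00 00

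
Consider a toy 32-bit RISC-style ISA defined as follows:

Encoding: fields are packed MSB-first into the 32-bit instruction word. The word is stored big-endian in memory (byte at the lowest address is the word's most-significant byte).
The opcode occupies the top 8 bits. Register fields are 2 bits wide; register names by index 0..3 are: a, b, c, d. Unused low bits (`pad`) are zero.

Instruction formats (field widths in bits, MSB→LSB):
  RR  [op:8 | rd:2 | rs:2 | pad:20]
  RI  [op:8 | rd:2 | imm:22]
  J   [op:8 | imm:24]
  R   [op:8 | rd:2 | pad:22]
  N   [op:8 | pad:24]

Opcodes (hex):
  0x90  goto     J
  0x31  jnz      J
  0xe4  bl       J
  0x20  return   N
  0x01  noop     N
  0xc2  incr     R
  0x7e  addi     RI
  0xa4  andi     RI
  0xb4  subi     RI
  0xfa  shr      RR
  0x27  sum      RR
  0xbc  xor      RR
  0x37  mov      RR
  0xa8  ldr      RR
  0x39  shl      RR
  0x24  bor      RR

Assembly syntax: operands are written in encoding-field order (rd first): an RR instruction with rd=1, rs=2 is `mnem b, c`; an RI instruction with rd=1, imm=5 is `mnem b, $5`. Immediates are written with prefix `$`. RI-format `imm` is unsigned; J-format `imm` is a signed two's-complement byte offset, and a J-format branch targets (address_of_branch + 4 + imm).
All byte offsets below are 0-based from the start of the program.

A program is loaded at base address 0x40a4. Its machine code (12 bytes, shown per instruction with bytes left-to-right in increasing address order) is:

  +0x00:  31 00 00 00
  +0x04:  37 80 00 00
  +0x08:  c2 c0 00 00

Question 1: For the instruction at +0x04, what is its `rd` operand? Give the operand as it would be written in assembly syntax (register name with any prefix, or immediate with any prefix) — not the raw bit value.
+0x04: 37 80 00 00 ⇒ word 0x37800000 (big)
  top 8b → 0x37 → mov [RR]
  rd: (w>>22)&0x3=0x2 → c
  rs: (w>>20)&0x3=0x0 → a

c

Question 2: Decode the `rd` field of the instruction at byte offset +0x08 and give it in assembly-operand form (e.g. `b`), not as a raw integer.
d

off 0x08: read c2 c0 00 00 as big → 0xc2c00000
  opcode bits[31:24]=0xc2: incr/R
  [23:22] rd=3 = d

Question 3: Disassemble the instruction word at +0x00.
[00] 31 00 00 00 → 0x31000000
  top 8b → 0x31 → jnz [J]
  imm@[23:0]=0x0 ⇒ $0

jnz $0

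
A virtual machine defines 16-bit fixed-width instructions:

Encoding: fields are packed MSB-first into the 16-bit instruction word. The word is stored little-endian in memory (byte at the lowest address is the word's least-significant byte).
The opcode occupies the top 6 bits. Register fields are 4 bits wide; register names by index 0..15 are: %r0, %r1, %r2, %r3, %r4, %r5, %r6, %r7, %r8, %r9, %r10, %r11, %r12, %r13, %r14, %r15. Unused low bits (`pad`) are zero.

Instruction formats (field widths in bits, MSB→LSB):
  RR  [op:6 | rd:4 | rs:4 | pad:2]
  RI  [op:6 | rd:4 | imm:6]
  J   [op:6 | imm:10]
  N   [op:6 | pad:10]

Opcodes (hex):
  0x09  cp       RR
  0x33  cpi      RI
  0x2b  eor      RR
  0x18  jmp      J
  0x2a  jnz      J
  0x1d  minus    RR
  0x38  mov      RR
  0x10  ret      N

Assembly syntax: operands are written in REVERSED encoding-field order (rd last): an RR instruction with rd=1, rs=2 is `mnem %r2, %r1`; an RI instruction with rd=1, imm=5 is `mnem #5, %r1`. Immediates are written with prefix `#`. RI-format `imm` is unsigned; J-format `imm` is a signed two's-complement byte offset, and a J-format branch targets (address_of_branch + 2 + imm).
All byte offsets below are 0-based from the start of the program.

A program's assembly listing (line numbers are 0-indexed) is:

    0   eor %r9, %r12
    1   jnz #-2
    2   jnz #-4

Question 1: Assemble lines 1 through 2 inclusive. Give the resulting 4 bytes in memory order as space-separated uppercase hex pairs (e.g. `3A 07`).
L1: jnz op=0x2a:6|imm=-2:10 ⇒ 0xabfe ⇒ little fe ab
L2: jnz op=0x2a:6|imm=-4:10 ⇒ 0xabfc ⇒ little fc ab

FE AB FC AB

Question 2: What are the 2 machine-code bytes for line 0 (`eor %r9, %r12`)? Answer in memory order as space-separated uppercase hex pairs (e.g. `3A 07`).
24 AF

line 0 (eor): pack op=0x2b:6|rd=12:4|rs=9:4|pad=0:2 = 0xaf24; little→ 24 af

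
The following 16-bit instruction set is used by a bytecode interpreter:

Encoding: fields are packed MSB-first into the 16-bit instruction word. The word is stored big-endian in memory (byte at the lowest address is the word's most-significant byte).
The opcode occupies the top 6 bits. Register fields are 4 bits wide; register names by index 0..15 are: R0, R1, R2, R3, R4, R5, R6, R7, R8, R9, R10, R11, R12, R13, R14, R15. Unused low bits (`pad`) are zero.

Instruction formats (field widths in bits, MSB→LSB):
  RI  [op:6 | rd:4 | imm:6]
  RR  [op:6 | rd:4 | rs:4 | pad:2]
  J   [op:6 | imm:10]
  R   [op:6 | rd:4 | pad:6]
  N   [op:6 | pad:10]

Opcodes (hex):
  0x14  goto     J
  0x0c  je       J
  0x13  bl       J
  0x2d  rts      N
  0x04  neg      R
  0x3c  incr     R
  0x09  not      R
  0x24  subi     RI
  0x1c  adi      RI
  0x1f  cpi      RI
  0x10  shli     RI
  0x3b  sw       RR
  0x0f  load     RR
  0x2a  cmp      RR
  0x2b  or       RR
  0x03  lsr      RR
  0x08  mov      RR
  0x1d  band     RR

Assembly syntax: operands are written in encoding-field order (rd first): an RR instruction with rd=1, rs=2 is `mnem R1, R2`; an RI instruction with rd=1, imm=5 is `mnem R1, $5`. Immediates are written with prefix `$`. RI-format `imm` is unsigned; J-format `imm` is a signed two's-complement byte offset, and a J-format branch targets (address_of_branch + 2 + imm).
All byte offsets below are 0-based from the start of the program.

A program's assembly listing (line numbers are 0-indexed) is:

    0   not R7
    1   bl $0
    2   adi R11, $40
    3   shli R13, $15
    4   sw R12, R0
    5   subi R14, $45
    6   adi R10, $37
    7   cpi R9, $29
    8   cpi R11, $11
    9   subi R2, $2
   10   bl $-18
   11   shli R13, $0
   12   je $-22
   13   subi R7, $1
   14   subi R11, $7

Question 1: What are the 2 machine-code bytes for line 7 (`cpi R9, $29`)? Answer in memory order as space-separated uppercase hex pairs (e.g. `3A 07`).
7E 5D

L7: cpi op=0x1f:6|rd=9:4|imm=29:6 ⇒ 0x7e5d ⇒ big 7e 5d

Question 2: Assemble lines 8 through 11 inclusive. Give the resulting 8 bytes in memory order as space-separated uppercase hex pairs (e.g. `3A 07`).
8. cpi fields op=0x1f:6|rd=11:4|imm=11:6 → word 7ecbh → 7e cb
9. subi fields op=0x24:6|rd=2:4|imm=2:6 → word 9082h → 90 82
10. bl fields op=0x13:6|imm=-18:10 → word 4feeh → 4f ee
11. shli fields op=0x10:6|rd=13:4|imm=0:6 → word 4340h → 43 40

7E CB 90 82 4F EE 43 40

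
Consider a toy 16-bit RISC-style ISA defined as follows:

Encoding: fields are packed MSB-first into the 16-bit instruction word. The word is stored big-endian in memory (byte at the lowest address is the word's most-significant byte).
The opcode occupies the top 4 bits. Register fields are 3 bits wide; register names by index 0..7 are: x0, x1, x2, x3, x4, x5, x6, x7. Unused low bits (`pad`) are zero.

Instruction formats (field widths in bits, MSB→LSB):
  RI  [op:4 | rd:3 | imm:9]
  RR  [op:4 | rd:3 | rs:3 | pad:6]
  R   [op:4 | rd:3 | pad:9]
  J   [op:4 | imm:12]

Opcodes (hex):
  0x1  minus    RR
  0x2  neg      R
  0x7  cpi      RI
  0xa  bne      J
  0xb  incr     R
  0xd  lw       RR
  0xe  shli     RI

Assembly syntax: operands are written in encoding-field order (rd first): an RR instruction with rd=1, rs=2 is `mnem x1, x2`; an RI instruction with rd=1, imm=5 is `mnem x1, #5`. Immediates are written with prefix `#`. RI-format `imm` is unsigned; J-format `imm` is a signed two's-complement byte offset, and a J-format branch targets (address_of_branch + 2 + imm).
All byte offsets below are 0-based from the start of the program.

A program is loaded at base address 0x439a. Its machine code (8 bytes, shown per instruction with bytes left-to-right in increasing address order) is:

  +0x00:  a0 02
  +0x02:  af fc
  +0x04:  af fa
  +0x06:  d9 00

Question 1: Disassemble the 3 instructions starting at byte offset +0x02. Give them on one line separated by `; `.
[02] af fc → 0xaffc
  top 4b → 0xa → bne [J]
  imm: (w>>0)&0xfff=0xffc (s12→-4) → #-4
[04] af fa → 0xaffa
  top 4b → 0xa → bne [J]
  imm: (w>>0)&0xfff=0xffa (s12→-6) → #-6
[06] d9 00 → 0xd900
  top 4b → 0xd → lw [RR]
  rd: (w>>9)&0x7=0x4 → x4
  rs: (w>>6)&0x7=0x4 → x4

bne #-4; bne #-6; lw x4, x4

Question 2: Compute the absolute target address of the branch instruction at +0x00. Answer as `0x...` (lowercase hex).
0x439e

+0x00: a0 02 ⇒ word 0xa002 (big)
  top 4b → 0xa → bne [J]
  [11:0] imm=2 = #2
  target = base 0x439a + off 0x00 + 2 + imm 2 = 0x439e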